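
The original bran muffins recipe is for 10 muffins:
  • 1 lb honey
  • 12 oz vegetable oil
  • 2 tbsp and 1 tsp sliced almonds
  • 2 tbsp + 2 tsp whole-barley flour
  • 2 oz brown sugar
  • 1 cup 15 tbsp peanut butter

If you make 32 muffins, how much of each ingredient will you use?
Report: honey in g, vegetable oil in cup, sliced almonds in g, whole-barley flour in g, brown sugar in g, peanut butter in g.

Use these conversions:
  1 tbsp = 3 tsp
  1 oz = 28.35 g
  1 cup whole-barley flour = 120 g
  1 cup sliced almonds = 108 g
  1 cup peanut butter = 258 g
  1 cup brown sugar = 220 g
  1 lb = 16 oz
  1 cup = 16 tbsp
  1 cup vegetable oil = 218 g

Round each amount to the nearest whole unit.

Scaling factor: 32/10 = 16/5 = 3.2.
honey: 1 lb × 16/5 × 16 oz/lb × 28.35 g/oz ≈ 1452 g
vegetable oil: 12 oz × 16/5 × 28.35 g/oz ÷ 218 g/cup ≈ 5 cup
sliced almonds: (2 tbsp + 1 tsp = 7/3 tbsp) × 16/5 ÷ 16 tbsp/cup × 108 g/cup ≈ 50 g
whole-barley flour: (2 tbsp + 2 tsp = 8/3 tbsp) × 16/5 ÷ 16 tbsp/cup × 120 g/cup = 64 g
brown sugar: 2 oz × 16/5 × 28.35 g/oz ≈ 181 g
peanut butter: (1 cup + 15 tbsp = 1.9375 cup) × 16/5 × 258 g/cup ≈ 1600 g

honey: 1452 g; vegetable oil: 5 cup; sliced almonds: 50 g; whole-barley flour: 64 g; brown sugar: 181 g; peanut butter: 1600 g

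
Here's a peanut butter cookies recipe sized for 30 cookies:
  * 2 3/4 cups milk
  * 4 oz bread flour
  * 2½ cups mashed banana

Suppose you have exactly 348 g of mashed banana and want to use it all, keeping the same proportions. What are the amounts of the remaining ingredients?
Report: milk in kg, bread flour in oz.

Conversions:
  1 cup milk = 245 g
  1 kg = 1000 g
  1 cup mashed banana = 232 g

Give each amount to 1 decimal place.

milk: 0.4 kg; bread flour: 2.4 oz

The original recipe has 580 g of mashed banana, so the scaling factor is 348 ÷ 580 = 3/5 = 0.6.
milk: 2.75 cup × 3/5 × 245 g/cup ÷ 1000 g/kg ≈ 0.4 kg
bread flour: 4 oz × 3/5 = 2.4 oz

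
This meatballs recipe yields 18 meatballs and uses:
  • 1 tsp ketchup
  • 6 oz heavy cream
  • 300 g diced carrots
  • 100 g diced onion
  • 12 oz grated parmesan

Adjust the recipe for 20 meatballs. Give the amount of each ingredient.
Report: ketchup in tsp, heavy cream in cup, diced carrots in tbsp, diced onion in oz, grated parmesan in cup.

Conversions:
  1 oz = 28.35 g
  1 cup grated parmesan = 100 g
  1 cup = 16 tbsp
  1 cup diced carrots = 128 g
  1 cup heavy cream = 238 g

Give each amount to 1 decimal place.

ketchup: 1.1 tsp; heavy cream: 0.8 cup; diced carrots: 41.7 tbsp; diced onion: 3.9 oz; grated parmesan: 3.8 cup

Scaling factor: 20/18 = 10/9.
ketchup: 1 tsp × 10/9 ≈ 1.1 tsp
heavy cream: 6 oz × 10/9 × 28.35 g/oz ÷ 238 g/cup ≈ 0.8 cup
diced carrots: 300 g × 10/9 ÷ 128 g/cup × 16 tbsp/cup ≈ 41.7 tbsp
diced onion: 100 g × 10/9 ÷ 28.35 g/oz ≈ 3.9 oz
grated parmesan: 12 oz × 10/9 × 28.35 g/oz ÷ 100 g/cup ≈ 3.8 cup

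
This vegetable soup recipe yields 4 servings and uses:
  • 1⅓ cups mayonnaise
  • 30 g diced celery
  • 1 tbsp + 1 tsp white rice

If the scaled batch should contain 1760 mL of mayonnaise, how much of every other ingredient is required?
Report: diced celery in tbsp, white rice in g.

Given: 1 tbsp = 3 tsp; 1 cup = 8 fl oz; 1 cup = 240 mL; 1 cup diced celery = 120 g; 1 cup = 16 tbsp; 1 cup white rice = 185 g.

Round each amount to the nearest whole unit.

The original recipe has 320 mL of mayonnaise, so the scaling factor is 1760 ÷ 320 = 11/2 = 5.5.
diced celery: 30 g × 11/2 ÷ 120 g/cup × 16 tbsp/cup = 22 tbsp
white rice: (1 tbsp + 1 tsp = 4/3 tbsp) × 11/2 ÷ 16 tbsp/cup × 185 g/cup ≈ 85 g

diced celery: 22 tbsp; white rice: 85 g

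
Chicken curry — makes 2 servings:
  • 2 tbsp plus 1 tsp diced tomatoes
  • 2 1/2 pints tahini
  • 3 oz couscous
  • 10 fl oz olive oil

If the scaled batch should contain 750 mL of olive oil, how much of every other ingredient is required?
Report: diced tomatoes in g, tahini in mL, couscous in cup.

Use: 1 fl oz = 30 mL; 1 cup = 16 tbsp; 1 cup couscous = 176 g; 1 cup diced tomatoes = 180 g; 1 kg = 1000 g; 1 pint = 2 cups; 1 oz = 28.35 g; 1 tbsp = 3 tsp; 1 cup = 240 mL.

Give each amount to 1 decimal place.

The original recipe has 300 mL of olive oil, so the scaling factor is 750 ÷ 300 = 5/2 = 2.5.
diced tomatoes: (2 tbsp + 1 tsp = 7/3 tbsp) × 5/2 ÷ 16 tbsp/cup × 180 g/cup ≈ 65.6 g
tahini: 2.5 pint × 5/2 × 2 cup/pint × 240 mL/cup = 3000.0 mL
couscous: 3 oz × 5/2 × 28.35 g/oz ÷ 176 g/cup ≈ 1.2 cup

diced tomatoes: 65.6 g; tahini: 3000.0 mL; couscous: 1.2 cup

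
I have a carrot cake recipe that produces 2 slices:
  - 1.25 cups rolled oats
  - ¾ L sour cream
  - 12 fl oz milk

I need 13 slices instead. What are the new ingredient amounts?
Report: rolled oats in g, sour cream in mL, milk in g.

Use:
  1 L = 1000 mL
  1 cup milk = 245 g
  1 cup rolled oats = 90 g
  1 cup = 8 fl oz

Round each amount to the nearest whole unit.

Scaling factor: 13/2 = 6.5.
rolled oats: 1.25 cup × 13/2 × 90 g/cup ≈ 731 g
sour cream: 0.75 L × 13/2 × 1000 mL/L = 4875 mL
milk: 12 fl oz × 13/2 ÷ 8 fl oz/cup × 245 g/cup ≈ 2389 g

rolled oats: 731 g; sour cream: 4875 mL; milk: 2389 g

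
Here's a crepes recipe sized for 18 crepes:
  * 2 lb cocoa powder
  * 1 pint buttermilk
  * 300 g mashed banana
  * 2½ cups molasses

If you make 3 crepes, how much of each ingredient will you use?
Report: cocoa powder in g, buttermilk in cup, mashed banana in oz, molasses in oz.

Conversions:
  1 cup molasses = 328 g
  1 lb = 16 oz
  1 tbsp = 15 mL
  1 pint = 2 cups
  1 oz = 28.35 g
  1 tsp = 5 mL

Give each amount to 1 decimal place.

cocoa powder: 151.2 g; buttermilk: 0.3 cup; mashed banana: 1.8 oz; molasses: 4.8 oz

Scaling factor: 3/18 = 1/6.
cocoa powder: 2 lb × 1/6 × 16 oz/lb × 28.35 g/oz = 151.2 g
buttermilk: 1 pint × 1/6 × 2 cup/pint ≈ 0.3 cup
mashed banana: 300 g × 1/6 ÷ 28.35 g/oz ≈ 1.8 oz
molasses: 2.5 cup × 1/6 × 328 g/cup ÷ 28.35 g/oz ≈ 4.8 oz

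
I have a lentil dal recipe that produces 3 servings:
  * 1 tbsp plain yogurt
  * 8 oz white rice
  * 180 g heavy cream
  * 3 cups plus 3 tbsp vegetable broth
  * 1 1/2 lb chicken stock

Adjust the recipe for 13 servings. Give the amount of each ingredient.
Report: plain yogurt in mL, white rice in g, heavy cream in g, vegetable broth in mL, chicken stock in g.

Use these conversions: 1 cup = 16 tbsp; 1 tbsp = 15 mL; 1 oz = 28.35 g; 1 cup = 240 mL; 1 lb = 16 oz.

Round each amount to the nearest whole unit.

plain yogurt: 65 mL; white rice: 983 g; heavy cream: 780 g; vegetable broth: 3315 mL; chicken stock: 2948 g

Scaling factor: 13/3.
plain yogurt: 1 tbsp × 13/3 × 15 mL/tbsp = 65 mL
white rice: 8 oz × 13/3 × 28.35 g/oz ≈ 983 g
heavy cream: 180 g × 13/3 = 780 g
vegetable broth: (3 cup + 3 tbsp = 3.1875 cup) × 13/3 × 240 mL/cup = 3315 mL
chicken stock: 1.5 lb × 13/3 × 16 oz/lb × 28.35 g/oz ≈ 2948 g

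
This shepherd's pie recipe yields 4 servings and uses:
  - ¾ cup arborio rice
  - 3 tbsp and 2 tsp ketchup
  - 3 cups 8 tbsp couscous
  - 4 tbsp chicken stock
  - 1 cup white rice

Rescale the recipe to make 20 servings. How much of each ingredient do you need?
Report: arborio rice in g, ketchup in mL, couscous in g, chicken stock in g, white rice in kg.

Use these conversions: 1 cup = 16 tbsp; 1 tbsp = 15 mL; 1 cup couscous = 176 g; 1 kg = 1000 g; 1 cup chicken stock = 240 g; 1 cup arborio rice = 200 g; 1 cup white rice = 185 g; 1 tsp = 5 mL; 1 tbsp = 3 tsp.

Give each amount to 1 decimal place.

arborio rice: 750.0 g; ketchup: 275.0 mL; couscous: 3080.0 g; chicken stock: 300.0 g; white rice: 0.9 kg

Scaling factor: 20/4 = 5.
arborio rice: 0.75 cup × 5 × 200 g/cup = 750.0 g
ketchup: (3 tbsp + 2 tsp = 11/3 tbsp) × 5 × 15 mL/tbsp = 275.0 mL
couscous: (3 cup + 8 tbsp = 3.5 cup) × 5 × 176 g/cup = 3080.0 g
chicken stock: 4 tbsp × 5 ÷ 16 tbsp/cup × 240 g/cup = 300.0 g
white rice: 1 cup × 5 × 185 g/cup ÷ 1000 g/kg ≈ 0.9 kg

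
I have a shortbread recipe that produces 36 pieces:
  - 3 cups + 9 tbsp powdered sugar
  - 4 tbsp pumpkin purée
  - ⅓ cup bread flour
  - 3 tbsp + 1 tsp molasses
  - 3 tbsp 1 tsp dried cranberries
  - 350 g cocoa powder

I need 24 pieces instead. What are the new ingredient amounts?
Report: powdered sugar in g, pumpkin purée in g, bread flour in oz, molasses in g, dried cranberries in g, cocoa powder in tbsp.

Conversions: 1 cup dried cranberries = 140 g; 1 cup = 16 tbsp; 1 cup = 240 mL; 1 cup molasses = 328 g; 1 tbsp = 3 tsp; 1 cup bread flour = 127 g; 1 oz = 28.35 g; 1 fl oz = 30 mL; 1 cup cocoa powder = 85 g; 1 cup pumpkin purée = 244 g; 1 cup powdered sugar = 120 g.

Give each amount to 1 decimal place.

Scaling factor: 24/36 = 2/3.
powdered sugar: (3 cup + 9 tbsp = 3.5625 cup) × 2/3 × 120 g/cup = 285.0 g
pumpkin purée: 4 tbsp × 2/3 ÷ 16 tbsp/cup × 244 g/cup ≈ 40.7 g
bread flour: 1/3 cup × 2/3 × 127 g/cup ÷ 28.35 g/oz ≈ 1.0 oz
molasses: (3 tbsp + 1 tsp = 10/3 tbsp) × 2/3 ÷ 16 tbsp/cup × 328 g/cup ≈ 45.6 g
dried cranberries: (3 tbsp + 1 tsp = 10/3 tbsp) × 2/3 ÷ 16 tbsp/cup × 140 g/cup ≈ 19.4 g
cocoa powder: 350 g × 2/3 ÷ 85 g/cup × 16 tbsp/cup ≈ 43.9 tbsp

powdered sugar: 285.0 g; pumpkin purée: 40.7 g; bread flour: 1.0 oz; molasses: 45.6 g; dried cranberries: 19.4 g; cocoa powder: 43.9 tbsp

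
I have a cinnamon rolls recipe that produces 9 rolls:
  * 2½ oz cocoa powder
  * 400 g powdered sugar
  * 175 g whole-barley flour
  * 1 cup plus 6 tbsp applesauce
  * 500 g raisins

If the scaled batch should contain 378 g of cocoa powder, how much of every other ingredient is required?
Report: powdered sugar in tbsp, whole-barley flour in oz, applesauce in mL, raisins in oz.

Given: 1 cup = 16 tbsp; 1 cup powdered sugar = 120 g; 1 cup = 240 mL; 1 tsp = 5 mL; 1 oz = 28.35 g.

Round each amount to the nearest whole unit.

The original recipe has 70.875 g of cocoa powder, so the scaling factor is 378 ÷ 70.875 = 16/3.
powdered sugar: 400 g × 16/3 ÷ 120 g/cup × 16 tbsp/cup ≈ 284 tbsp
whole-barley flour: 175 g × 16/3 ÷ 28.35 g/oz ≈ 33 oz
applesauce: (1 cup + 6 tbsp = 1.375 cup) × 16/3 × 240 mL/cup = 1760 mL
raisins: 500 g × 16/3 ÷ 28.35 g/oz ≈ 94 oz

powdered sugar: 284 tbsp; whole-barley flour: 33 oz; applesauce: 1760 mL; raisins: 94 oz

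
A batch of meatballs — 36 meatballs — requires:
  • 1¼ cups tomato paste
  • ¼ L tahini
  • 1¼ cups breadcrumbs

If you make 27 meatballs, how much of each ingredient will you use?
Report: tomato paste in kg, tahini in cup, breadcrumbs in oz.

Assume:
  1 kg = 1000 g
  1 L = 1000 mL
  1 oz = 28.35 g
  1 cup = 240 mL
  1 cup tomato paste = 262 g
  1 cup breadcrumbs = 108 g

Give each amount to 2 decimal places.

Scaling factor: 27/36 = 3/4 = 0.75.
tomato paste: 1.25 cup × 3/4 × 262 g/cup ÷ 1000 g/kg ≈ 0.25 kg
tahini: 0.25 L × 3/4 × 1000 mL/L ÷ 240 mL/cup ≈ 0.78 cup
breadcrumbs: 1.25 cup × 3/4 × 108 g/cup ÷ 28.35 g/oz ≈ 3.57 oz

tomato paste: 0.25 kg; tahini: 0.78 cup; breadcrumbs: 3.57 oz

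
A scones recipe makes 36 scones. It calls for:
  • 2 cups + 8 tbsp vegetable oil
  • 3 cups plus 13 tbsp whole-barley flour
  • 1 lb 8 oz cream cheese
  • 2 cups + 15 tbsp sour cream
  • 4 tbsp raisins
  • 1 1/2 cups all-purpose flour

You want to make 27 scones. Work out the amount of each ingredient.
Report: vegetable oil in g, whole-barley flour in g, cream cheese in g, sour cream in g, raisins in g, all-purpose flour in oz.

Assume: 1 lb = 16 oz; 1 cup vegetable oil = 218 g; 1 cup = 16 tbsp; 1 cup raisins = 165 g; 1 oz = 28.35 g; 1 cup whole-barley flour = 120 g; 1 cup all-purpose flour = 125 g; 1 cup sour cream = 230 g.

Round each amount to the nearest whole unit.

Scaling factor: 27/36 = 3/4 = 0.75.
vegetable oil: (2 cup + 8 tbsp = 2.5 cup) × 3/4 × 218 g/cup ≈ 409 g
whole-barley flour: (3 cup + 13 tbsp = 3.8125 cup) × 3/4 × 120 g/cup ≈ 343 g
cream cheese: (1 lb + 8 oz = 1.5 lb) × 3/4 × 16 oz/lb × 28.35 g/oz ≈ 510 g
sour cream: (2 cup + 15 tbsp = 2.9375 cup) × 3/4 × 230 g/cup ≈ 507 g
raisins: 4 tbsp × 3/4 ÷ 16 tbsp/cup × 165 g/cup ≈ 31 g
all-purpose flour: 1.5 cup × 3/4 × 125 g/cup ÷ 28.35 g/oz ≈ 5 oz

vegetable oil: 409 g; whole-barley flour: 343 g; cream cheese: 510 g; sour cream: 507 g; raisins: 31 g; all-purpose flour: 5 oz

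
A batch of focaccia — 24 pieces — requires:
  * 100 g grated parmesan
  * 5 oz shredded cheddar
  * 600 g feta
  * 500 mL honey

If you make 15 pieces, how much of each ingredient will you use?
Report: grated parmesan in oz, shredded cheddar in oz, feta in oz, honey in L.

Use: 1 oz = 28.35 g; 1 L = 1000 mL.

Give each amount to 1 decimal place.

Scaling factor: 15/24 = 5/8 = 0.625.
grated parmesan: 100 g × 5/8 ÷ 28.35 g/oz ≈ 2.2 oz
shredded cheddar: 5 oz × 5/8 ≈ 3.1 oz
feta: 600 g × 5/8 ÷ 28.35 g/oz ≈ 13.2 oz
honey: 500 mL × 5/8 ÷ 1000 mL/L ≈ 0.3 L

grated parmesan: 2.2 oz; shredded cheddar: 3.1 oz; feta: 13.2 oz; honey: 0.3 L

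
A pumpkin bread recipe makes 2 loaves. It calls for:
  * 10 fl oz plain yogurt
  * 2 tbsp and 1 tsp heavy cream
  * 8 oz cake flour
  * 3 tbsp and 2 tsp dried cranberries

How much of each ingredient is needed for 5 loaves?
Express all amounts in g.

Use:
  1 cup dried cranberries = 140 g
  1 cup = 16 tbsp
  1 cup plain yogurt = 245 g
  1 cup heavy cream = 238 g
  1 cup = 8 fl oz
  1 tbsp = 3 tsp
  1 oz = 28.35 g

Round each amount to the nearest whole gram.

Scaling factor: 5/2 = 2.5.
plain yogurt: 10 fl oz × 5/2 ÷ 8 fl oz/cup × 245 g/cup ≈ 766 g
heavy cream: (2 tbsp + 1 tsp = 7/3 tbsp) × 5/2 ÷ 16 tbsp/cup × 238 g/cup ≈ 87 g
cake flour: 8 oz × 5/2 × 28.35 g/oz = 567 g
dried cranberries: (3 tbsp + 2 tsp = 11/3 tbsp) × 5/2 ÷ 16 tbsp/cup × 140 g/cup ≈ 80 g

plain yogurt: 766 g; heavy cream: 87 g; cake flour: 567 g; dried cranberries: 80 g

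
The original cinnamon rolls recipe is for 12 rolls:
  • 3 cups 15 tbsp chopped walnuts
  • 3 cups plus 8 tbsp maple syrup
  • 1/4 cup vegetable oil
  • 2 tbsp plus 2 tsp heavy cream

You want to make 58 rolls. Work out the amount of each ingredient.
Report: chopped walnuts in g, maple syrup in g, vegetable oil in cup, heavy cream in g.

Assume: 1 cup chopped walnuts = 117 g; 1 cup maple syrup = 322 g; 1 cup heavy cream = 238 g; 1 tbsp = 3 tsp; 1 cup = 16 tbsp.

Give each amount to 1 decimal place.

chopped walnuts: 2226.7 g; maple syrup: 5447.2 g; vegetable oil: 1.2 cup; heavy cream: 191.7 g

Scaling factor: 58/12 = 29/6.
chopped walnuts: (3 cup + 15 tbsp = 3.9375 cup) × 29/6 × 117 g/cup ≈ 2226.7 g
maple syrup: (3 cup + 8 tbsp = 3.5 cup) × 29/6 × 322 g/cup ≈ 5447.2 g
vegetable oil: 0.25 cup × 29/6 ≈ 1.2 cup
heavy cream: (2 tbsp + 2 tsp = 8/3 tbsp) × 29/6 ÷ 16 tbsp/cup × 238 g/cup ≈ 191.7 g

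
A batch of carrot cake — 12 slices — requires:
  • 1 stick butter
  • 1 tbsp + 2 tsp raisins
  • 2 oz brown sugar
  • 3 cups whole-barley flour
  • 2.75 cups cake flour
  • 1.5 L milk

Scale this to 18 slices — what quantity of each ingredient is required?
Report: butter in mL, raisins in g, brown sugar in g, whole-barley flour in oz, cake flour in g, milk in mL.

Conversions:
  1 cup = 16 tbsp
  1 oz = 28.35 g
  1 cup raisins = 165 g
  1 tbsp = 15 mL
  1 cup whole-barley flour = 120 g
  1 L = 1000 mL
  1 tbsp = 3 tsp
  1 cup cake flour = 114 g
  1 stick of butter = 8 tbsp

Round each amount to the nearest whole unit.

butter: 180 mL; raisins: 26 g; brown sugar: 85 g; whole-barley flour: 19 oz; cake flour: 470 g; milk: 2250 mL

Scaling factor: 18/12 = 3/2 = 1.5.
butter: 1 stick × 3/2 × 8 tbsp/stick × 15 mL/tbsp = 180 mL
raisins: (1 tbsp + 2 tsp = 5/3 tbsp) × 3/2 ÷ 16 tbsp/cup × 165 g/cup ≈ 26 g
brown sugar: 2 oz × 3/2 × 28.35 g/oz ≈ 85 g
whole-barley flour: 3 cup × 3/2 × 120 g/cup ÷ 28.35 g/oz ≈ 19 oz
cake flour: 2.75 cup × 3/2 × 114 g/cup ≈ 470 g
milk: 1.5 L × 3/2 × 1000 mL/L = 2250 mL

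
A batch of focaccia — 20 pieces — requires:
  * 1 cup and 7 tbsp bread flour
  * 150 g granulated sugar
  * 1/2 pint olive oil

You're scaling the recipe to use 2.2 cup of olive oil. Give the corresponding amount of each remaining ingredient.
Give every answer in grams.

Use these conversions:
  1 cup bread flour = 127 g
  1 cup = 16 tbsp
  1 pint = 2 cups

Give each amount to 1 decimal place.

bread flour: 401.6 g; granulated sugar: 330.0 g

The original recipe has 1 cup of olive oil, so the scaling factor is 2.2 ÷ 1 = 11/5 = 2.2.
bread flour: (1 cup + 7 tbsp = 1.4375 cup) × 11/5 × 127 g/cup ≈ 401.6 g
granulated sugar: 150 g × 11/5 = 330.0 g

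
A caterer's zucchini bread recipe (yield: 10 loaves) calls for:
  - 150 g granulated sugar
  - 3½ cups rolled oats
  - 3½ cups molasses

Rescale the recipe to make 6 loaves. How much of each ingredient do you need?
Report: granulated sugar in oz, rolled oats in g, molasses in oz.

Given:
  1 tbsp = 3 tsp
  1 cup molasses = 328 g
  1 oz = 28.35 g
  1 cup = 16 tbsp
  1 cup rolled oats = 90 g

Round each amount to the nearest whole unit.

granulated sugar: 3 oz; rolled oats: 189 g; molasses: 24 oz

Scaling factor: 6/10 = 3/5 = 0.6.
granulated sugar: 150 g × 3/5 ÷ 28.35 g/oz ≈ 3 oz
rolled oats: 3.5 cup × 3/5 × 90 g/cup = 189 g
molasses: 3.5 cup × 3/5 × 328 g/cup ÷ 28.35 g/oz ≈ 24 oz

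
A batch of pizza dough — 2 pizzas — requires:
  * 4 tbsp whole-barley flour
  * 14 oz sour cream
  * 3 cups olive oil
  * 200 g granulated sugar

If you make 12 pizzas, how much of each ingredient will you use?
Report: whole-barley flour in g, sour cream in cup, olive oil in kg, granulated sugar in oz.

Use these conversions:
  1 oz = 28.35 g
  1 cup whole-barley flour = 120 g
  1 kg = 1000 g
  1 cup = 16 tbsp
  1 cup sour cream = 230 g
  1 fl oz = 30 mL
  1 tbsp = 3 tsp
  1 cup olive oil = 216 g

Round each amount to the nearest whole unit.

Scaling factor: 12/2 = 6.
whole-barley flour: 4 tbsp × 6 ÷ 16 tbsp/cup × 120 g/cup = 180 g
sour cream: 14 oz × 6 × 28.35 g/oz ÷ 230 g/cup ≈ 10 cup
olive oil: 3 cup × 6 × 216 g/cup ÷ 1000 g/kg ≈ 4 kg
granulated sugar: 200 g × 6 ÷ 28.35 g/oz ≈ 42 oz

whole-barley flour: 180 g; sour cream: 10 cup; olive oil: 4 kg; granulated sugar: 42 oz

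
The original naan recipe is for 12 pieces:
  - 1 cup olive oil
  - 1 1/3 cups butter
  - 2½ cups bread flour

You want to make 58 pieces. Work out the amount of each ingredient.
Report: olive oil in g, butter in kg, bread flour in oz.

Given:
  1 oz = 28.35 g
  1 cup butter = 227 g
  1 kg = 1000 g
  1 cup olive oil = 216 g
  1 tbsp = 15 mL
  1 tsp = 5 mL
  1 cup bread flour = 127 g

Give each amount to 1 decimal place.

olive oil: 1044.0 g; butter: 1.5 kg; bread flour: 54.1 oz

Scaling factor: 58/12 = 29/6.
olive oil: 1 cup × 29/6 × 216 g/cup = 1044.0 g
butter: 4/3 cup × 29/6 × 227 g/cup ÷ 1000 g/kg ≈ 1.5 kg
bread flour: 2.5 cup × 29/6 × 127 g/cup ÷ 28.35 g/oz ≈ 54.1 oz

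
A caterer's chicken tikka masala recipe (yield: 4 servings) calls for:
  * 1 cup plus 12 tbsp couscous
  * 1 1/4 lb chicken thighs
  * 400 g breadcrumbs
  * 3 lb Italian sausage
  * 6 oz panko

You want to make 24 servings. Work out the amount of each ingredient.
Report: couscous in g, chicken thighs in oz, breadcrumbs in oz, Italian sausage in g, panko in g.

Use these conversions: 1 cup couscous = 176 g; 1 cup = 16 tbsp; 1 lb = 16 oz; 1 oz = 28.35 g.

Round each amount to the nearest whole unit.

couscous: 1848 g; chicken thighs: 120 oz; breadcrumbs: 85 oz; Italian sausage: 8165 g; panko: 1021 g

Scaling factor: 24/4 = 6.
couscous: (1 cup + 12 tbsp = 1.75 cup) × 6 × 176 g/cup = 1848 g
chicken thighs: 1.25 lb × 6 × 16 oz/lb = 120 oz
breadcrumbs: 400 g × 6 ÷ 28.35 g/oz ≈ 85 oz
Italian sausage: 3 lb × 6 × 16 oz/lb × 28.35 g/oz ≈ 8165 g
panko: 6 oz × 6 × 28.35 g/oz ≈ 1021 g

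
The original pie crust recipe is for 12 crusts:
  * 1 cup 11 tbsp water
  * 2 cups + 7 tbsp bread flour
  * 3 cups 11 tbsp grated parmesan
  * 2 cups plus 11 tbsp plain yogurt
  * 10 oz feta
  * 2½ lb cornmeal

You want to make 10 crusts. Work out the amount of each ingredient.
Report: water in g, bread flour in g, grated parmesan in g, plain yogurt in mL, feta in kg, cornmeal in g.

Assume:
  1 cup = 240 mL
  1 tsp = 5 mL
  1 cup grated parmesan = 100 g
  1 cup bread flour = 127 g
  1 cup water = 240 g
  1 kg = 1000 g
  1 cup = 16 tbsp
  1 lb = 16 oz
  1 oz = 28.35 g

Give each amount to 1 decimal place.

water: 337.5 g; bread flour: 258.0 g; grated parmesan: 307.3 g; plain yogurt: 537.5 mL; feta: 0.2 kg; cornmeal: 945.0 g

Scaling factor: 10/12 = 5/6.
water: (1 cup + 11 tbsp = 1.6875 cup) × 5/6 × 240 g/cup = 337.5 g
bread flour: (2 cup + 7 tbsp = 2.4375 cup) × 5/6 × 127 g/cup ≈ 258.0 g
grated parmesan: (3 cup + 11 tbsp = 3.6875 cup) × 5/6 × 100 g/cup ≈ 307.3 g
plain yogurt: (2 cup + 11 tbsp = 2.6875 cup) × 5/6 × 240 mL/cup = 537.5 mL
feta: 10 oz × 5/6 × 28.35 g/oz ÷ 1000 g/kg ≈ 0.2 kg
cornmeal: 2.5 lb × 5/6 × 16 oz/lb × 28.35 g/oz = 945.0 g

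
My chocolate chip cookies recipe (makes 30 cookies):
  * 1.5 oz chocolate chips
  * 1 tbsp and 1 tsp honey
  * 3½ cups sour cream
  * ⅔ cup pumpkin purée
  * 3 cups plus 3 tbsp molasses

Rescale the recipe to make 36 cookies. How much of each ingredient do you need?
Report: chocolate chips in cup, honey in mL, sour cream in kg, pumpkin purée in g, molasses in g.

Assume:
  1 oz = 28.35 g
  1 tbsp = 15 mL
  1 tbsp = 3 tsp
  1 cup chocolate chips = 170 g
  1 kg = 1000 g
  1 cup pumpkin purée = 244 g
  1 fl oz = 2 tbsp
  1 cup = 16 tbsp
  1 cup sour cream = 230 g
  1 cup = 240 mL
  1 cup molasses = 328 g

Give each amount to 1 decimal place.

Scaling factor: 36/30 = 6/5 = 1.2.
chocolate chips: 1.5 oz × 6/5 × 28.35 g/oz ÷ 170 g/cup ≈ 0.3 cup
honey: (1 tbsp + 1 tsp = 4/3 tbsp) × 6/5 × 15 mL/tbsp = 24.0 mL
sour cream: 3.5 cup × 6/5 × 230 g/cup ÷ 1000 g/kg ≈ 1.0 kg
pumpkin purée: 2/3 cup × 6/5 × 244 g/cup = 195.2 g
molasses: (3 cup + 3 tbsp = 3.1875 cup) × 6/5 × 328 g/cup = 1254.6 g

chocolate chips: 0.3 cup; honey: 24.0 mL; sour cream: 1.0 kg; pumpkin purée: 195.2 g; molasses: 1254.6 g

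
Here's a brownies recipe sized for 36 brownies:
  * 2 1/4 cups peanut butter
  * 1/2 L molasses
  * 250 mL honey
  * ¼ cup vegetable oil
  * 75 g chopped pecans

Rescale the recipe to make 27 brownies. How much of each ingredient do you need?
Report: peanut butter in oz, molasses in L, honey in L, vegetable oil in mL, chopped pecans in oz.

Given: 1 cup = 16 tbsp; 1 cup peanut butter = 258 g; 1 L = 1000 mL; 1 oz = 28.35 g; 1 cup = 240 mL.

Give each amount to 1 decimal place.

Scaling factor: 27/36 = 3/4 = 0.75.
peanut butter: 2.25 cup × 3/4 × 258 g/cup ÷ 28.35 g/oz ≈ 15.4 oz
molasses: 0.5 L × 3/4 ≈ 0.4 L
honey: 250 mL × 3/4 ÷ 1000 mL/L ≈ 0.2 L
vegetable oil: 0.25 cup × 3/4 × 240 mL/cup = 45.0 mL
chopped pecans: 75 g × 3/4 ÷ 28.35 g/oz ≈ 2.0 oz

peanut butter: 15.4 oz; molasses: 0.4 L; honey: 0.2 L; vegetable oil: 45.0 mL; chopped pecans: 2.0 oz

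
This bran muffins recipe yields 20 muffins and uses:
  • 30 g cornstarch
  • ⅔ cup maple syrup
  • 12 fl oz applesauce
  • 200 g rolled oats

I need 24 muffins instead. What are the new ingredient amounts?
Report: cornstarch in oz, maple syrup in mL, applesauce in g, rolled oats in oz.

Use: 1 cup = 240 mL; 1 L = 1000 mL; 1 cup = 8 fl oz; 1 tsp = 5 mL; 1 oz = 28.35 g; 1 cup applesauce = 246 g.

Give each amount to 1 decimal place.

Scaling factor: 24/20 = 6/5 = 1.2.
cornstarch: 30 g × 6/5 ÷ 28.35 g/oz ≈ 1.3 oz
maple syrup: 2/3 cup × 6/5 × 240 mL/cup = 192.0 mL
applesauce: 12 fl oz × 6/5 ÷ 8 fl oz/cup × 246 g/cup = 442.8 g
rolled oats: 200 g × 6/5 ÷ 28.35 g/oz ≈ 8.5 oz

cornstarch: 1.3 oz; maple syrup: 192.0 mL; applesauce: 442.8 g; rolled oats: 8.5 oz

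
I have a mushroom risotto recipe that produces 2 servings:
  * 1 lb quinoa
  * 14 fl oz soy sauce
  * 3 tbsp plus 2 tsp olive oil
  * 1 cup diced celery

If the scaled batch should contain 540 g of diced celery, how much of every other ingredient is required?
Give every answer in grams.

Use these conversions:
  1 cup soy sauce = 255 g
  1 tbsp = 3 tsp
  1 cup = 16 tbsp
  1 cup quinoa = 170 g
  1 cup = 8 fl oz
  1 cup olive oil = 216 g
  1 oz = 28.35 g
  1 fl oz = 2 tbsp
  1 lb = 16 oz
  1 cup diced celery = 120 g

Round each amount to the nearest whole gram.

quinoa: 2041 g; soy sauce: 2008 g; olive oil: 223 g

The original recipe has 120 g of diced celery, so the scaling factor is 540 ÷ 120 = 9/2 = 4.5.
quinoa: 1 lb × 9/2 × 16 oz/lb × 28.35 g/oz ≈ 2041 g
soy sauce: 14 fl oz × 9/2 ÷ 8 fl oz/cup × 255 g/cup ≈ 2008 g
olive oil: (3 tbsp + 2 tsp = 11/3 tbsp) × 9/2 ÷ 16 tbsp/cup × 216 g/cup ≈ 223 g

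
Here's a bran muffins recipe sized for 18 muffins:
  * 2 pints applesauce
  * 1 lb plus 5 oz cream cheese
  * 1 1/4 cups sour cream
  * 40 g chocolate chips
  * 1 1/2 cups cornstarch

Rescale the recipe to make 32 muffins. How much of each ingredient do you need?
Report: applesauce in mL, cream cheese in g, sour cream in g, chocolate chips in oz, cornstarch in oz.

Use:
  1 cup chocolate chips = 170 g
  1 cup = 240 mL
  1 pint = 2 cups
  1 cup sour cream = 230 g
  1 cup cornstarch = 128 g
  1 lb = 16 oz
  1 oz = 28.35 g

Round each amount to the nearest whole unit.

Scaling factor: 32/18 = 16/9.
applesauce: 2 pint × 16/9 × 2 cup/pint × 240 mL/cup ≈ 1707 mL
cream cheese: (1 lb + 5 oz = 1.3125 lb) × 16/9 × 16 oz/lb × 28.35 g/oz ≈ 1058 g
sour cream: 1.25 cup × 16/9 × 230 g/cup ≈ 511 g
chocolate chips: 40 g × 16/9 ÷ 28.35 g/oz ≈ 3 oz
cornstarch: 1.5 cup × 16/9 × 128 g/cup ÷ 28.35 g/oz ≈ 12 oz

applesauce: 1707 mL; cream cheese: 1058 g; sour cream: 511 g; chocolate chips: 3 oz; cornstarch: 12 oz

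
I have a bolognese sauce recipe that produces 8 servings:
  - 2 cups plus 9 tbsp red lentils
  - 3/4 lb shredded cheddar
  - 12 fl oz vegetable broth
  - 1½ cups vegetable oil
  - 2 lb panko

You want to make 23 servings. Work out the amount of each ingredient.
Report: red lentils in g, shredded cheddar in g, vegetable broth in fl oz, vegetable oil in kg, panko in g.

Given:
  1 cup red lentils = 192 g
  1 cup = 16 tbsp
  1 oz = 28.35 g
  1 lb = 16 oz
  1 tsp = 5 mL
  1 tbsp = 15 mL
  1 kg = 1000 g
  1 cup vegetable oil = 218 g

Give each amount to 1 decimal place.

red lentils: 1414.5 g; shredded cheddar: 978.1 g; vegetable broth: 34.5 fl oz; vegetable oil: 0.9 kg; panko: 2608.2 g

Scaling factor: 23/8 = 2.875.
red lentils: (2 cup + 9 tbsp = 2.5625 cup) × 23/8 × 192 g/cup = 1414.5 g
shredded cheddar: 0.75 lb × 23/8 × 16 oz/lb × 28.35 g/oz ≈ 978.1 g
vegetable broth: 12 fl oz × 23/8 = 34.5 fl oz
vegetable oil: 1.5 cup × 23/8 × 218 g/cup ÷ 1000 g/kg ≈ 0.9 kg
panko: 2 lb × 23/8 × 16 oz/lb × 28.35 g/oz = 2608.2 g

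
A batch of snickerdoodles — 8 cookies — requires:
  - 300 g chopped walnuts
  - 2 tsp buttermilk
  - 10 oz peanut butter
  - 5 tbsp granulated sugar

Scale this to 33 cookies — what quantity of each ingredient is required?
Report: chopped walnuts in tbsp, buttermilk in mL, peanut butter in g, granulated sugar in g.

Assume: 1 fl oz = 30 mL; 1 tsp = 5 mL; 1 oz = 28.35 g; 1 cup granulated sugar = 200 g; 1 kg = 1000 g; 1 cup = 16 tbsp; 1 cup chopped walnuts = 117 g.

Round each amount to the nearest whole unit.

Scaling factor: 33/8 = 4.125.
chopped walnuts: 300 g × 33/8 ÷ 117 g/cup × 16 tbsp/cup ≈ 169 tbsp
buttermilk: 2 tsp × 33/8 × 5 mL/tsp ≈ 41 mL
peanut butter: 10 oz × 33/8 × 28.35 g/oz ≈ 1169 g
granulated sugar: 5 tbsp × 33/8 ÷ 16 tbsp/cup × 200 g/cup ≈ 258 g

chopped walnuts: 169 tbsp; buttermilk: 41 mL; peanut butter: 1169 g; granulated sugar: 258 g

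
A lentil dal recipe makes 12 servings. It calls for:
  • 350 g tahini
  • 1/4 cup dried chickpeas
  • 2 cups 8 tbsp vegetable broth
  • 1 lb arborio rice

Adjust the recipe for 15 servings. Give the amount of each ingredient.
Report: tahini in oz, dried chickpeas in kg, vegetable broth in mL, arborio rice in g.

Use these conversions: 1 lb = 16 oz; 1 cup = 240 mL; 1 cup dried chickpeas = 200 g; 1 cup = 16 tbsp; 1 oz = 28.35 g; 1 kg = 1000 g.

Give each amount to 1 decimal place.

Scaling factor: 15/12 = 5/4 = 1.25.
tahini: 350 g × 5/4 ÷ 28.35 g/oz ≈ 15.4 oz
dried chickpeas: 0.25 cup × 5/4 × 200 g/cup ÷ 1000 g/kg ≈ 0.1 kg
vegetable broth: (2 cup + 8 tbsp = 2.5 cup) × 5/4 × 240 mL/cup = 750.0 mL
arborio rice: 1 lb × 5/4 × 16 oz/lb × 28.35 g/oz = 567.0 g

tahini: 15.4 oz; dried chickpeas: 0.1 kg; vegetable broth: 750.0 mL; arborio rice: 567.0 g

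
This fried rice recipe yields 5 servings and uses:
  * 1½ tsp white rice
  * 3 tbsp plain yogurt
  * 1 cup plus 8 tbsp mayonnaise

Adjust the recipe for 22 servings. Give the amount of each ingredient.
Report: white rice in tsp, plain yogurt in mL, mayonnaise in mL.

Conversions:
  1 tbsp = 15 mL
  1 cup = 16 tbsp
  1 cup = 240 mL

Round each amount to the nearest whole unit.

white rice: 7 tsp; plain yogurt: 198 mL; mayonnaise: 1584 mL

Scaling factor: 22/5 = 4.4.
white rice: 1.5 tsp × 22/5 ≈ 7 tsp
plain yogurt: 3 tbsp × 22/5 × 15 mL/tbsp = 198 mL
mayonnaise: (1 cup + 8 tbsp = 1.5 cup) × 22/5 × 240 mL/cup = 1584 mL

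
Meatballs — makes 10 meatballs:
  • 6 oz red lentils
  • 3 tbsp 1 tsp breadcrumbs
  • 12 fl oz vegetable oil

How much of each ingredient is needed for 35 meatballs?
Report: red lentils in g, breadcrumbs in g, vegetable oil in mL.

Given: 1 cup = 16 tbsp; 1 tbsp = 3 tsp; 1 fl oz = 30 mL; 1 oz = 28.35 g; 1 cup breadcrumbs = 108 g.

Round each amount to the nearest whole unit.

Scaling factor: 35/10 = 7/2 = 3.5.
red lentils: 6 oz × 7/2 × 28.35 g/oz ≈ 595 g
breadcrumbs: (3 tbsp + 1 tsp = 10/3 tbsp) × 7/2 ÷ 16 tbsp/cup × 108 g/cup ≈ 79 g
vegetable oil: 12 fl oz × 7/2 × 30 mL/fl oz = 1260 mL

red lentils: 595 g; breadcrumbs: 79 g; vegetable oil: 1260 mL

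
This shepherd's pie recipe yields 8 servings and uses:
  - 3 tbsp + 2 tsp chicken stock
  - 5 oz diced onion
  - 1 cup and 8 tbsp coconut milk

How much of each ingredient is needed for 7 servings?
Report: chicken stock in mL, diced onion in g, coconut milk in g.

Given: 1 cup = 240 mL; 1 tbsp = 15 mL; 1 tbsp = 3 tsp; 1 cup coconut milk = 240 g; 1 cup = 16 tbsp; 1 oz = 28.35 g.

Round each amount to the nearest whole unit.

chicken stock: 48 mL; diced onion: 124 g; coconut milk: 315 g

Scaling factor: 7/8 = 0.875.
chicken stock: (3 tbsp + 2 tsp = 11/3 tbsp) × 7/8 × 15 mL/tbsp ≈ 48 mL
diced onion: 5 oz × 7/8 × 28.35 g/oz ≈ 124 g
coconut milk: (1 cup + 8 tbsp = 1.5 cup) × 7/8 × 240 g/cup = 315 g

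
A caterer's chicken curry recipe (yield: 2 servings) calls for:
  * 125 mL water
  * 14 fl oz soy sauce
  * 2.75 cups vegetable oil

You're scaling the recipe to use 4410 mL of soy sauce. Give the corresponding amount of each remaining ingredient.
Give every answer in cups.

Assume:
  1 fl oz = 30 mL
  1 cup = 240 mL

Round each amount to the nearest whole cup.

The original recipe has 420 mL of soy sauce, so the scaling factor is 4410 ÷ 420 = 21/2 = 10.5.
water: 125 mL × 21/2 ÷ 240 mL/cup ≈ 5 cup
vegetable oil: 2.75 cup × 21/2 ≈ 29 cup

water: 5 cup; vegetable oil: 29 cup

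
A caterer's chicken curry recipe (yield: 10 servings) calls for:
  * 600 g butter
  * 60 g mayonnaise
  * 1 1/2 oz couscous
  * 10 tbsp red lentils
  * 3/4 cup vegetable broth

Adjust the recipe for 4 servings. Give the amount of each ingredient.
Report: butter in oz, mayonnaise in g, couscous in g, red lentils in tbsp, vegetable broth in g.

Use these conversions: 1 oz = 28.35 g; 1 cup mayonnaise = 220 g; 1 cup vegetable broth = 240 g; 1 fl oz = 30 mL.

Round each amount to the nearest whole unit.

butter: 8 oz; mayonnaise: 24 g; couscous: 17 g; red lentils: 4 tbsp; vegetable broth: 72 g

Scaling factor: 4/10 = 2/5 = 0.4.
butter: 600 g × 2/5 ÷ 28.35 g/oz ≈ 8 oz
mayonnaise: 60 g × 2/5 = 24 g
couscous: 1.5 oz × 2/5 × 28.35 g/oz ≈ 17 g
red lentils: 10 tbsp × 2/5 = 4 tbsp
vegetable broth: 0.75 cup × 2/5 × 240 g/cup = 72 g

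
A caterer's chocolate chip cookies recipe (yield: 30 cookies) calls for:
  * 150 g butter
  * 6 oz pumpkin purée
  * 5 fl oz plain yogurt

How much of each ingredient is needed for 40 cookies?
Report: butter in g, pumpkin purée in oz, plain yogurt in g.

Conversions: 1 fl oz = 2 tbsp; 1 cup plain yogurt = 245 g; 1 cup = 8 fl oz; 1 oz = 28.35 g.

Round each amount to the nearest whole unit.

butter: 200 g; pumpkin purée: 8 oz; plain yogurt: 204 g

Scaling factor: 40/30 = 4/3.
butter: 150 g × 4/3 = 200 g
pumpkin purée: 6 oz × 4/3 = 8 oz
plain yogurt: 5 fl oz × 4/3 ÷ 8 fl oz/cup × 245 g/cup ≈ 204 g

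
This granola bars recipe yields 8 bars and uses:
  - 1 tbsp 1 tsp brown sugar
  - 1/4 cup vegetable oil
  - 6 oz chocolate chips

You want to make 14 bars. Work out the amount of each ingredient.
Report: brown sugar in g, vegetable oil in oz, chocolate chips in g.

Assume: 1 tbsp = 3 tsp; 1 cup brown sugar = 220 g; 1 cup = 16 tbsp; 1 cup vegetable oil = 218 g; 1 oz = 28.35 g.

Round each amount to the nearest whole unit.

brown sugar: 32 g; vegetable oil: 3 oz; chocolate chips: 298 g

Scaling factor: 14/8 = 7/4 = 1.75.
brown sugar: (1 tbsp + 1 tsp = 4/3 tbsp) × 7/4 ÷ 16 tbsp/cup × 220 g/cup ≈ 32 g
vegetable oil: 0.25 cup × 7/4 × 218 g/cup ÷ 28.35 g/oz ≈ 3 oz
chocolate chips: 6 oz × 7/4 × 28.35 g/oz ≈ 298 g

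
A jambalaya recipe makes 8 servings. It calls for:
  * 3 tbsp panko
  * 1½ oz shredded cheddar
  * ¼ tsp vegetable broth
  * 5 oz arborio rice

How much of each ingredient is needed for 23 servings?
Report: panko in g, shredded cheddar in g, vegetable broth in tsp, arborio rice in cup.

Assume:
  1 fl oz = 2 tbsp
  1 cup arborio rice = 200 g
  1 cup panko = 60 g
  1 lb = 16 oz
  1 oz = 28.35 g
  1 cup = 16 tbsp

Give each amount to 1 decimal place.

Scaling factor: 23/8 = 2.875.
panko: 3 tbsp × 23/8 ÷ 16 tbsp/cup × 60 g/cup ≈ 32.3 g
shredded cheddar: 1.5 oz × 23/8 × 28.35 g/oz ≈ 122.3 g
vegetable broth: 0.25 tsp × 23/8 ≈ 0.7 tsp
arborio rice: 5 oz × 23/8 × 28.35 g/oz ÷ 200 g/cup ≈ 2.0 cup

panko: 32.3 g; shredded cheddar: 122.3 g; vegetable broth: 0.7 tsp; arborio rice: 2.0 cup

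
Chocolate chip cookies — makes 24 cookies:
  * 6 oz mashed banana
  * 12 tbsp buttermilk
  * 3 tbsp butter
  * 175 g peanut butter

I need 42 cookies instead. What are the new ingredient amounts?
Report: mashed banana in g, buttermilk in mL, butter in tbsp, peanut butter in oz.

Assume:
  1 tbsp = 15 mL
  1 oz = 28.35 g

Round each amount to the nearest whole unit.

mashed banana: 298 g; buttermilk: 315 mL; butter: 5 tbsp; peanut butter: 11 oz

Scaling factor: 42/24 = 7/4 = 1.75.
mashed banana: 6 oz × 7/4 × 28.35 g/oz ≈ 298 g
buttermilk: 12 tbsp × 7/4 × 15 mL/tbsp = 315 mL
butter: 3 tbsp × 7/4 ≈ 5 tbsp
peanut butter: 175 g × 7/4 ÷ 28.35 g/oz ≈ 11 oz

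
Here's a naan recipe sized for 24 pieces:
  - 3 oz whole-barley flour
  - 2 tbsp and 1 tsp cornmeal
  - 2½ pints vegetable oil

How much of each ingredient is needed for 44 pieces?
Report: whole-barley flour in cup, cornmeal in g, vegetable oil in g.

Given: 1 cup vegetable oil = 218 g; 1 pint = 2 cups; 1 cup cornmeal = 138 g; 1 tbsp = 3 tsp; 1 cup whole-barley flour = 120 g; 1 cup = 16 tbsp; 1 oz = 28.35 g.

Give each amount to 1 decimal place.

Scaling factor: 44/24 = 11/6.
whole-barley flour: 3 oz × 11/6 × 28.35 g/oz ÷ 120 g/cup ≈ 1.3 cup
cornmeal: (2 tbsp + 1 tsp = 7/3 tbsp) × 11/6 ÷ 16 tbsp/cup × 138 g/cup ≈ 36.9 g
vegetable oil: 2.5 pint × 11/6 × 2 cup/pint × 218 g/cup ≈ 1998.3 g

whole-barley flour: 1.3 cup; cornmeal: 36.9 g; vegetable oil: 1998.3 g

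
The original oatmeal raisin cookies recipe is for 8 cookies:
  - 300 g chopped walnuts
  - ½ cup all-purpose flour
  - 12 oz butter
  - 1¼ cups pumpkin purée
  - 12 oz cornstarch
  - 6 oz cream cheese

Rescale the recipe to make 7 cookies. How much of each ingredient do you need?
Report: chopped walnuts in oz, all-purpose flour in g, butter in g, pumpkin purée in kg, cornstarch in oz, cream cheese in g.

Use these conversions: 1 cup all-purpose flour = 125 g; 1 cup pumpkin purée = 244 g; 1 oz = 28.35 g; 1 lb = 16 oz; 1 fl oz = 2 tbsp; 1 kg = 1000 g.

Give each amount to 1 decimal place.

Scaling factor: 7/8 = 0.875.
chopped walnuts: 300 g × 7/8 ÷ 28.35 g/oz ≈ 9.3 oz
all-purpose flour: 0.5 cup × 7/8 × 125 g/cup ≈ 54.7 g
butter: 12 oz × 7/8 × 28.35 g/oz ≈ 297.7 g
pumpkin purée: 1.25 cup × 7/8 × 244 g/cup ÷ 1000 g/kg ≈ 0.3 kg
cornstarch: 12 oz × 7/8 = 10.5 oz
cream cheese: 6 oz × 7/8 × 28.35 g/oz ≈ 148.8 g

chopped walnuts: 9.3 oz; all-purpose flour: 54.7 g; butter: 297.7 g; pumpkin purée: 0.3 kg; cornstarch: 10.5 oz; cream cheese: 148.8 g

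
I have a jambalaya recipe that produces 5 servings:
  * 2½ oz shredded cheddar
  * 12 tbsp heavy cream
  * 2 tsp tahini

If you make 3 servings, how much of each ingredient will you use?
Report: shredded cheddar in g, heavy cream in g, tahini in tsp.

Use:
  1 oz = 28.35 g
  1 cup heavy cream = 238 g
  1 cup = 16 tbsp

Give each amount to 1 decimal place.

Scaling factor: 3/5 = 0.6.
shredded cheddar: 2.5 oz × 3/5 × 28.35 g/oz ≈ 42.5 g
heavy cream: 12 tbsp × 3/5 ÷ 16 tbsp/cup × 238 g/cup = 107.1 g
tahini: 2 tsp × 3/5 = 1.2 tsp

shredded cheddar: 42.5 g; heavy cream: 107.1 g; tahini: 1.2 tsp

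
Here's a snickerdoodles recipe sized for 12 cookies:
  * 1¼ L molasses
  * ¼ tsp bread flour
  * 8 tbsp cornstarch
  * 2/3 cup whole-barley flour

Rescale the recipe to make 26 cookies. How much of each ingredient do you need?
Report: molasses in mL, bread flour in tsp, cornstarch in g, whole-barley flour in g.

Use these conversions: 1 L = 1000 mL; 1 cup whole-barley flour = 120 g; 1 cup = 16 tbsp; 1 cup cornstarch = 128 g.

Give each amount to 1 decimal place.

Scaling factor: 26/12 = 13/6.
molasses: 1.25 L × 13/6 × 1000 mL/L ≈ 2708.3 mL
bread flour: 0.25 tsp × 13/6 ≈ 0.5 tsp
cornstarch: 8 tbsp × 13/6 ÷ 16 tbsp/cup × 128 g/cup ≈ 138.7 g
whole-barley flour: 2/3 cup × 13/6 × 120 g/cup ≈ 173.3 g

molasses: 2708.3 mL; bread flour: 0.5 tsp; cornstarch: 138.7 g; whole-barley flour: 173.3 g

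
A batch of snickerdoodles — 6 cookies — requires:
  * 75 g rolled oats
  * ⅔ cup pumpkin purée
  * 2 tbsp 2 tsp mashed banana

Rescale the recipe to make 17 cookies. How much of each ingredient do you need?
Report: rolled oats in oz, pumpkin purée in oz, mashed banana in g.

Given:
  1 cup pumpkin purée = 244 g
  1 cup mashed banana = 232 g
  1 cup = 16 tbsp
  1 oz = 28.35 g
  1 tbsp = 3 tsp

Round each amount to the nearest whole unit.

Scaling factor: 17/6.
rolled oats: 75 g × 17/6 ÷ 28.35 g/oz ≈ 7 oz
pumpkin purée: 2/3 cup × 17/6 × 244 g/cup ÷ 28.35 g/oz ≈ 16 oz
mashed banana: (2 tbsp + 2 tsp = 8/3 tbsp) × 17/6 ÷ 16 tbsp/cup × 232 g/cup ≈ 110 g

rolled oats: 7 oz; pumpkin purée: 16 oz; mashed banana: 110 g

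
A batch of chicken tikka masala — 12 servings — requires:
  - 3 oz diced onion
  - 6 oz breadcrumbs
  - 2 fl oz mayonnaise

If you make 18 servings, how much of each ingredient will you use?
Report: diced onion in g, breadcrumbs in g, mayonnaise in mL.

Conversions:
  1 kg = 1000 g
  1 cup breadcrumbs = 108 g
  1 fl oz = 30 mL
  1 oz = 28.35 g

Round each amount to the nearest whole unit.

Scaling factor: 18/12 = 3/2 = 1.5.
diced onion: 3 oz × 3/2 × 28.35 g/oz ≈ 128 g
breadcrumbs: 6 oz × 3/2 × 28.35 g/oz ≈ 255 g
mayonnaise: 2 fl oz × 3/2 × 30 mL/fl oz = 90 mL

diced onion: 128 g; breadcrumbs: 255 g; mayonnaise: 90 mL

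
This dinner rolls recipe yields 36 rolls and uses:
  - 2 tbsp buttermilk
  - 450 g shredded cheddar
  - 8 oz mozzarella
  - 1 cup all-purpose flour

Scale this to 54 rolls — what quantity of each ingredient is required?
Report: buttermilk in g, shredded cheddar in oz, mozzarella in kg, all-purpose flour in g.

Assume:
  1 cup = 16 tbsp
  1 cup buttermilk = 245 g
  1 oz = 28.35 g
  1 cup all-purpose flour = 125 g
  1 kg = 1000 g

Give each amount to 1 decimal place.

buttermilk: 45.9 g; shredded cheddar: 23.8 oz; mozzarella: 0.3 kg; all-purpose flour: 187.5 g

Scaling factor: 54/36 = 3/2 = 1.5.
buttermilk: 2 tbsp × 3/2 ÷ 16 tbsp/cup × 245 g/cup ≈ 45.9 g
shredded cheddar: 450 g × 3/2 ÷ 28.35 g/oz ≈ 23.8 oz
mozzarella: 8 oz × 3/2 × 28.35 g/oz ÷ 1000 g/kg ≈ 0.3 kg
all-purpose flour: 1 cup × 3/2 × 125 g/cup = 187.5 g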